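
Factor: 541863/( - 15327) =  - 60207/1703 = - 3^1* 7^1*13^( - 1 )*47^1*61^1*131^( - 1 ) 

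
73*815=59495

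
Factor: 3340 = 2^2*5^1*167^1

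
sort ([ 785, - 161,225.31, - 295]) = [  -  295,  -  161, 225.31,785]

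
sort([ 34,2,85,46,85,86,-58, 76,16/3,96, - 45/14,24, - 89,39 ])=[ - 89, - 58, - 45/14, 2,16/3,24,34,39,46,76,85, 85,86,  96] 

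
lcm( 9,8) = 72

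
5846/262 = 2923/131 = 22.31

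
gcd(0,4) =4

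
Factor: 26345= 5^1*11^1*479^1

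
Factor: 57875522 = 2^1*28937761^1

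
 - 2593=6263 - 8856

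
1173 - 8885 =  - 7712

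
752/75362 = 376/37681 = 0.01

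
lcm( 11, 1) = 11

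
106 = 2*53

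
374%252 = 122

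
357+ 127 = 484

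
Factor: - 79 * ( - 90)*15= 2^1*3^3*5^2*79^1  =  106650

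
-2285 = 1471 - 3756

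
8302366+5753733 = 14056099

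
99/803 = 9/73 = 0.12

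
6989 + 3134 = 10123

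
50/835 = 10/167 = 0.06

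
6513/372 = 2171/124  =  17.51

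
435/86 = 435/86 = 5.06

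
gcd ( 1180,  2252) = 4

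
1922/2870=961/1435 = 0.67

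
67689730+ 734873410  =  802563140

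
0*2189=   0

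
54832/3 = 18277  +  1/3 = 18277.33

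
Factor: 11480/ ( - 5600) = -41/20 = -2^( - 2 ) * 5^(-1 ) *41^1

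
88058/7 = 88058/7= 12579.71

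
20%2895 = 20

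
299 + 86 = 385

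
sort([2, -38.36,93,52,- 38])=[  -  38.36, - 38,2,52, 93] 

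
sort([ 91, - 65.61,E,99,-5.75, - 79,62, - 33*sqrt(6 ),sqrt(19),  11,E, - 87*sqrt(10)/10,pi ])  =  [ - 33*sqrt(6 ), - 79, - 65.61 , - 87*sqrt(10)/10, - 5.75, E,E,pi,  sqrt (19 ), 11,62,91, 99]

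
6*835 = 5010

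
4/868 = 1/217 = 0.00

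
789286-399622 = 389664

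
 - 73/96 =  - 73/96 = - 0.76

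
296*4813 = 1424648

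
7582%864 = 670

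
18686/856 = 21 + 355/428 = 21.83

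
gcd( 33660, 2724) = 12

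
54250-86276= - 32026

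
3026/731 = 4 +6/43 = 4.14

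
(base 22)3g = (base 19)46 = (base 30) 2M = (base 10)82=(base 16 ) 52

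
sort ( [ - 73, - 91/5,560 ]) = [ - 73, - 91/5, 560] 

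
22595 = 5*4519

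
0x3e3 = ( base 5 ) 12440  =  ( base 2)1111100011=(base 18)315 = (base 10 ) 995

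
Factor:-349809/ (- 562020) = 361/580= 2^( - 2 )*5^( - 1 )*19^2*29^( - 1 )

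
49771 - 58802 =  - 9031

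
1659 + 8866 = 10525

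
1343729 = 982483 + 361246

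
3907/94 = 41+53/94 = 41.56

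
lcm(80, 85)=1360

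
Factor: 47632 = 2^4*13^1*229^1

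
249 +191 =440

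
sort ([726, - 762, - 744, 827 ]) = [ - 762, - 744, 726 , 827]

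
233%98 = 37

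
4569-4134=435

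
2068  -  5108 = -3040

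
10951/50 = 219 + 1/50=219.02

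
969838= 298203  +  671635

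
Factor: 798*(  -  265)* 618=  - 130688460= -2^2*3^2 * 5^1 *7^1*19^1*53^1*103^1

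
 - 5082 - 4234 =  - 9316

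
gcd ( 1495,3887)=299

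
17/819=17/819 = 0.02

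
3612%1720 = 172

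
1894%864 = 166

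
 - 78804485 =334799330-413603815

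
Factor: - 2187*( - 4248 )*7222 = 2^4*3^9*23^1*59^1 * 157^1  =  67095095472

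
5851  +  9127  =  14978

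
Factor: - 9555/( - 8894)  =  2^(  -  1)*3^1*5^1*7^2*13^1 * 4447^( - 1) 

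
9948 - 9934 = 14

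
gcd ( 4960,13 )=1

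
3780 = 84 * 45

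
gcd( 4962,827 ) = 827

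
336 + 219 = 555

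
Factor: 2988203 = 41^1*72883^1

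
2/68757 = 2/68757 = 0.00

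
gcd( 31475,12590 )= 6295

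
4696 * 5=23480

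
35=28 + 7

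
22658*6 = 135948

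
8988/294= 30+4/7 = 30.57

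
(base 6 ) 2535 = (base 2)1001111011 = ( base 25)10A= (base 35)I5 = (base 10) 635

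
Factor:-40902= - 2^1*3^1*17^1*401^1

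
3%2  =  1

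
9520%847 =203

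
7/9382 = 7/9382  =  0.00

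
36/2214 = 2/123 = 0.02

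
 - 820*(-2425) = 1988500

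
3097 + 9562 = 12659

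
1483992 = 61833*24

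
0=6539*0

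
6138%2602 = 934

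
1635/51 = 545/17 = 32.06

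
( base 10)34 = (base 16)22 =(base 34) 10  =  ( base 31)13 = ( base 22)1c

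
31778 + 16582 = 48360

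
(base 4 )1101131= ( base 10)5213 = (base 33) 4pw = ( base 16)145D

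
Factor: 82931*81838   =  2^1 * 17^1*29^1 * 83^1*127^1*653^1 = 6786907178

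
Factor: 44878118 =2^1*22439059^1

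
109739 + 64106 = 173845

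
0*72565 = 0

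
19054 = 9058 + 9996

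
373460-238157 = 135303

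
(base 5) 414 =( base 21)54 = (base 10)109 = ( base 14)7b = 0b1101101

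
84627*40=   3385080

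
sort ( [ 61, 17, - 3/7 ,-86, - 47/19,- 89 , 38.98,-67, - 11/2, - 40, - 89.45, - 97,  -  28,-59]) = [ -97,  -  89.45, - 89, - 86, - 67, - 59, - 40, - 28 , - 11/2, - 47/19,-3/7 , 17,38.98,61 ]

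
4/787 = 4/787 =0.01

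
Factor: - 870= -2^1*3^1*5^1*29^1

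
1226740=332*3695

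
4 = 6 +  - 2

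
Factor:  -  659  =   - 659^1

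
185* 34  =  6290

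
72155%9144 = 8147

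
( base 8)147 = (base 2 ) 1100111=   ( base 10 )103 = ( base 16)67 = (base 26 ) 3P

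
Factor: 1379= 7^1 * 197^1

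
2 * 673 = 1346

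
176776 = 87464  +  89312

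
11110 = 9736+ 1374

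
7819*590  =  4613210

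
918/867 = 1 + 1/17 =1.06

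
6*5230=31380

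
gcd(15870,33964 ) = 2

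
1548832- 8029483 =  - 6480651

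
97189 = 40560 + 56629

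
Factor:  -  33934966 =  - 2^1 * 13^1 *181^1*7211^1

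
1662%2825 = 1662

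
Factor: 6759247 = 11^1*614477^1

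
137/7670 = 137/7670 = 0.02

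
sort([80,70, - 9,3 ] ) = [ - 9, 3,70,80 ]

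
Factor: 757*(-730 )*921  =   - 508953810 = - 2^1*3^1*5^1*73^1*307^1*757^1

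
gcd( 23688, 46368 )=504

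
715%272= 171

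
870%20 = 10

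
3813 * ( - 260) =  - 991380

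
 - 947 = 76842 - 77789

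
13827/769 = 17 + 754/769 = 17.98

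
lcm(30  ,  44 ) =660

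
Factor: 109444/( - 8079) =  - 2^2 *3^(-1 ) * 2693^( -1 )*27361^1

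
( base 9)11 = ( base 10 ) 10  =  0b1010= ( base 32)a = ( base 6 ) 14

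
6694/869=7  +  611/869 = 7.70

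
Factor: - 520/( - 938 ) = 260/469 = 2^2*5^1*7^(  -  1)*13^1 * 67^(- 1 )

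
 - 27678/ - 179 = 27678/179=154.63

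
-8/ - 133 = 8/133=0.06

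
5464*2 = 10928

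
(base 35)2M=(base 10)92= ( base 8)134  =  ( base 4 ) 1130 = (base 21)48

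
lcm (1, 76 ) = 76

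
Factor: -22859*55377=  - 1265862843=- 3^3*7^1*293^1*22859^1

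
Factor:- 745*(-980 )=730100 = 2^2*5^2 * 7^2*149^1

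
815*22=17930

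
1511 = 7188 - 5677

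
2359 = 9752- 7393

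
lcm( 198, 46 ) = 4554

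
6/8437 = 6/8437= 0.00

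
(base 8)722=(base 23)k6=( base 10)466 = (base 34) do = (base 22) L4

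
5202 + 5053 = 10255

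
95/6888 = 95/6888 =0.01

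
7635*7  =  53445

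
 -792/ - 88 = 9/1 =9.00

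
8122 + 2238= 10360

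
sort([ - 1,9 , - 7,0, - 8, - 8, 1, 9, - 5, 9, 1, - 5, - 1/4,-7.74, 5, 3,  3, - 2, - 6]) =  [-8,-8, - 7.74, - 7, - 6, - 5, - 5, - 2, - 1,-1/4 , 0 , 1, 1  ,  3,3,5,9 , 9,9]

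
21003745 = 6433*3265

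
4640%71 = 25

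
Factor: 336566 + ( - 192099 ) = 144467 = 73^1  *  1979^1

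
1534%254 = 10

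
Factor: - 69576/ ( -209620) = 2^1*3^1 * 5^(-1 )*13^1* 47^(  -  1) =78/235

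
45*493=22185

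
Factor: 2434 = 2^1 *1217^1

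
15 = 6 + 9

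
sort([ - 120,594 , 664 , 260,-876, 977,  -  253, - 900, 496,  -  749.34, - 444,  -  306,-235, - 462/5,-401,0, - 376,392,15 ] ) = [  -  900,  -  876, - 749.34,  -  444, - 401, - 376,- 306,-253, - 235,  -  120, - 462/5, 0, 15, 260, 392, 496,594,664,977]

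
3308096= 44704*74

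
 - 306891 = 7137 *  ( - 43)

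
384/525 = 128/175 = 0.73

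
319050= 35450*9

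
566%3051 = 566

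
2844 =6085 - 3241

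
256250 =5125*50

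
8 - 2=6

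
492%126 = 114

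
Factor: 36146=2^1*11^1*31^1*53^1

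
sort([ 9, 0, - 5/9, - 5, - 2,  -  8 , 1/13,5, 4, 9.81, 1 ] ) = [ - 8, - 5, - 2 ,-5/9,0, 1/13 , 1,4, 5, 9, 9.81]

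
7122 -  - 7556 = 14678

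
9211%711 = 679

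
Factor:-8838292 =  - 2^2*461^1*4793^1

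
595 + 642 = 1237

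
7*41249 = 288743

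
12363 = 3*4121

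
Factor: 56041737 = 3^1 *61^1*306239^1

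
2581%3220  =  2581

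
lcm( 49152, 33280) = 3194880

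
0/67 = 0   =  0.00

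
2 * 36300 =72600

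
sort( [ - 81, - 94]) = [ - 94,  -  81]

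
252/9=28 = 28.00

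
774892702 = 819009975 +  - 44117273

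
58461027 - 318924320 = - 260463293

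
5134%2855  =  2279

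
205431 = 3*68477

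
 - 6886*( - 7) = 48202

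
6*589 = 3534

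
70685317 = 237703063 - 167017746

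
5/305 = 1/61 = 0.02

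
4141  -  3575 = 566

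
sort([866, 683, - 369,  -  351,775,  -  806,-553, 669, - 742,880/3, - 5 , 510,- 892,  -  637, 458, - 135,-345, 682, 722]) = [ -892, - 806, - 742, - 637, - 553, - 369, - 351, - 345, - 135, - 5, 880/3, 458, 510, 669, 682, 683, 722, 775, 866 ]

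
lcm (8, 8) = 8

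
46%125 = 46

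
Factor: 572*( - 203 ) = -2^2*7^1*11^1*13^1*29^1 = - 116116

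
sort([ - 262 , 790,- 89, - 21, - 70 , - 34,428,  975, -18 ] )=[ - 262, - 89, - 70,  -  34,-21, - 18 , 428 , 790,975 ] 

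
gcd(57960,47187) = 63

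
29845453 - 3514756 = 26330697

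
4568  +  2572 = 7140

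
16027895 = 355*45149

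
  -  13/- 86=13/86 = 0.15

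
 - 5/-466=5/466 = 0.01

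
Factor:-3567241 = - 1553^1*2297^1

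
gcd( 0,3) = 3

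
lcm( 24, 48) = 48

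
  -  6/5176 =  - 3/2588 = - 0.00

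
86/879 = 86/879 = 0.10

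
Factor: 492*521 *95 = 2^2*3^1  *5^1*19^1 * 41^1 * 521^1 = 24351540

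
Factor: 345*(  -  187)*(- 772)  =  2^2*3^1*5^1*11^1*17^1* 23^1 * 193^1 =49805580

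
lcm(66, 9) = 198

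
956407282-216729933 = 739677349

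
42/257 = 42/257 = 0.16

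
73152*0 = 0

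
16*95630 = 1530080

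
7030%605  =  375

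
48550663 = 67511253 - 18960590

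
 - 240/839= -240/839 = - 0.29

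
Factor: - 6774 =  - 2^1*3^1*1129^1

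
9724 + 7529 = 17253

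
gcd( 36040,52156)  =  68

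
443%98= 51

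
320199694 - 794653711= -474454017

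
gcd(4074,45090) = 6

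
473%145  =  38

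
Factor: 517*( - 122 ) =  - 2^1*11^1*47^1*61^1 =- 63074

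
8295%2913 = 2469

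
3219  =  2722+497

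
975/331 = 975/331 = 2.95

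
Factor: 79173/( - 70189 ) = -3^2*7^ ( - 1 )*19^1 * 37^( - 1 )*271^( - 1)*463^1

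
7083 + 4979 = 12062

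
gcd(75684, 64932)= 84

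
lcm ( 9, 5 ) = 45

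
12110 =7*1730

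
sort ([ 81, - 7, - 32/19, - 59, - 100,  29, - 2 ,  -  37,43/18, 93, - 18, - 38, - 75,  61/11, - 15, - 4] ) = [ - 100, - 75, - 59, - 38, - 37, - 18, - 15, - 7, - 4 ,-2,-32/19, 43/18, 61/11, 29,81, 93 ] 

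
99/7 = 99/7 = 14.14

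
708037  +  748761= 1456798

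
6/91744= 3/45872=0.00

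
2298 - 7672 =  - 5374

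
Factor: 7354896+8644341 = 15999237 = 3^2*23^1*77291^1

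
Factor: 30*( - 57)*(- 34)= 2^2*3^2*5^1 * 17^1*19^1 = 58140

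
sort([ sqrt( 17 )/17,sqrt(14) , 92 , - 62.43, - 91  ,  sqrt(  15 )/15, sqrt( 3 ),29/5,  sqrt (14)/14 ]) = [ - 91, - 62.43,sqrt(17)/17,sqrt(15)/15, sqrt( 14) /14,sqrt (3 ), sqrt(14), 29/5 , 92]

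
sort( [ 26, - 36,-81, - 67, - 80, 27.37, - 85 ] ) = [ - 85, - 81, - 80, - 67 ,  -  36,26,27.37 ]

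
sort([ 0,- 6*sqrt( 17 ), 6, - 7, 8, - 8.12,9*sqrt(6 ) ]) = [ - 6*sqrt(17 ), - 8.12,-7,0,6, 8, 9*sqrt (6 )]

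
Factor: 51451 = 23^1* 2237^1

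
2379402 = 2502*951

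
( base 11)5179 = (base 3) 100102011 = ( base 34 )5VS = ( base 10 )6862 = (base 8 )15316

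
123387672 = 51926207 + 71461465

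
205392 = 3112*66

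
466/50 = 233/25=9.32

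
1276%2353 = 1276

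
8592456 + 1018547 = 9611003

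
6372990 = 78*81705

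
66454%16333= 1122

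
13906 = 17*818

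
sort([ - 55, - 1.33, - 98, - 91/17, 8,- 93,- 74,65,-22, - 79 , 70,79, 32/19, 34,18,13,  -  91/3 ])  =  [- 98,  -  93, - 79, - 74, -55, -91/3, - 22 , - 91/17, - 1.33, 32/19, 8, 13,18,34, 65, 70, 79]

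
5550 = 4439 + 1111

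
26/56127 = 26/56127 = 0.00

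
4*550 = 2200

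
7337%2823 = 1691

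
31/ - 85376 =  - 1+85345/85376 = -0.00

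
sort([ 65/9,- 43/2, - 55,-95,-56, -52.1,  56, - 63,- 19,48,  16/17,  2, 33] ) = [- 95 ,-63, - 56,  -  55, - 52.1, - 43/2, -19 , 16/17,2,65/9, 33,48,56] 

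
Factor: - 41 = -41^1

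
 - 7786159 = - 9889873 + 2103714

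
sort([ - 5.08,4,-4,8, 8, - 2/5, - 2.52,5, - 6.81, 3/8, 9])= [-6.81, - 5.08,  -  4, - 2.52, - 2/5,3/8,  4  ,  5,8, 8,9] 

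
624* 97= 60528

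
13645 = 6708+6937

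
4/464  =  1/116= 0.01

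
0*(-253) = 0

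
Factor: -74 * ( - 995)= 2^1*5^1*37^1*199^1 = 73630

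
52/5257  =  52/5257 = 0.01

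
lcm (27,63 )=189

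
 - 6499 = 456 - 6955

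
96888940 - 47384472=49504468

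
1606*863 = 1385978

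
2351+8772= 11123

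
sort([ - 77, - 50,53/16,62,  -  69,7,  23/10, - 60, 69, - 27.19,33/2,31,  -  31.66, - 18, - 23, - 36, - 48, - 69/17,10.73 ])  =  [ - 77,-69, - 60, - 50, - 48, - 36, - 31.66, - 27.19, - 23, - 18, - 69/17,  23/10 , 53/16,  7, 10.73,33/2 , 31,62,69]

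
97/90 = 1 + 7/90  =  1.08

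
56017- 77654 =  - 21637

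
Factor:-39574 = - 2^1*47^1*421^1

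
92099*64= 5894336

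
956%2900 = 956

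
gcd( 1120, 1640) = 40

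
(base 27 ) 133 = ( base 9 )1103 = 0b1100101101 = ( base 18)293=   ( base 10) 813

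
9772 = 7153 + 2619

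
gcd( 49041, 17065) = 1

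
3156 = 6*526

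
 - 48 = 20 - 68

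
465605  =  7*66515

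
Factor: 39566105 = 5^1* 1499^1*5279^1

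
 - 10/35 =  - 1 + 5/7 = - 0.29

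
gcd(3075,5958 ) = 3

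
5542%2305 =932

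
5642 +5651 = 11293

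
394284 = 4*98571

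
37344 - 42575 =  - 5231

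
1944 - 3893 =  - 1949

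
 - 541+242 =-299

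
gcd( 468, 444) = 12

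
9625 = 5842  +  3783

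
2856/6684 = 238/557 = 0.43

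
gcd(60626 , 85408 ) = 2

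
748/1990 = 374/995  =  0.38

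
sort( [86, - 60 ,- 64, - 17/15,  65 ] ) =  [ - 64, - 60, - 17/15, 65, 86]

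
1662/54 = 277/9 = 30.78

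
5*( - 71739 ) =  - 358695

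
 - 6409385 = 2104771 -8514156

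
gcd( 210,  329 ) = 7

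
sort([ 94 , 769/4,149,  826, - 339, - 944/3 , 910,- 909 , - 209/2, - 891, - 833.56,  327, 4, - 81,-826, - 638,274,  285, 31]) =[ - 909, - 891, - 833.56, - 826, - 638, - 339, - 944/3,  -  209/2, - 81,  4 , 31 , 94 , 149, 769/4 , 274, 285,  327,826, 910]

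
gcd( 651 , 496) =31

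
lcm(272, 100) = 6800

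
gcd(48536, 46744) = 8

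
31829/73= 31829/73= 436.01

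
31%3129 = 31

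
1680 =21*80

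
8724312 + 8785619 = 17509931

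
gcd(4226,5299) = 1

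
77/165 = 7/15 = 0.47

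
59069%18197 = 4478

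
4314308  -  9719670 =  - 5405362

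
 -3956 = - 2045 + -1911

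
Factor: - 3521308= - 2^2 * 7^1*19^1 * 6619^1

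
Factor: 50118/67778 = 25059/33889 = 3^1*8353^1*33889^(-1 ) 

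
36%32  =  4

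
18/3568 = 9/1784   =  0.01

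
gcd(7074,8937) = 27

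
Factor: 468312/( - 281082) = -2^2*13^1*19^1*593^(-1)  =  -988/593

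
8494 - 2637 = 5857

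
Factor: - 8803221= - 3^1*7^1*419201^1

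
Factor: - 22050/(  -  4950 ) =7^2*11^( - 1 ) = 49/11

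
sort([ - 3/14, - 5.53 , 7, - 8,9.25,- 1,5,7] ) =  [-8, - 5.53 ,- 1, - 3/14,5, 7,7, 9.25] 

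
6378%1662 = 1392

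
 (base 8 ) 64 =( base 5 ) 202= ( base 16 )34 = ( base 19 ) 2e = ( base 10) 52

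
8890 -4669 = 4221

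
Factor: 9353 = 47^1*199^1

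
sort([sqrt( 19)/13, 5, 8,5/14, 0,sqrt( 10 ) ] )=[0,sqrt(19 ) /13,5/14 , sqrt(10 ), 5,8]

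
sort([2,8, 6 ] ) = [ 2, 6, 8]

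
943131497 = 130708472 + 812423025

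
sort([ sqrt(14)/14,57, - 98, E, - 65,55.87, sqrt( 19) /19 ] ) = [ - 98, - 65,sqrt(19 )/19,sqrt ( 14 ) /14,E,55.87,57]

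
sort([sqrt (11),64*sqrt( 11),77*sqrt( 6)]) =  [ sqrt( 11) , 77*sqrt( 6),64*sqrt(11)]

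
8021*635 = 5093335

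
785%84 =29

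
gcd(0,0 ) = 0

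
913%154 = 143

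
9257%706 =79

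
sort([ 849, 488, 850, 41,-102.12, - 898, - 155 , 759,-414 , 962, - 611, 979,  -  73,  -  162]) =[ - 898,- 611, - 414, - 162,-155,-102.12,  -  73, 41, 488,  759, 849, 850,962,979] 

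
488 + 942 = 1430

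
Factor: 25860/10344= 5/2 = 2^(-1) * 5^1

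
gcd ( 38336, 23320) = 8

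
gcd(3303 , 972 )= 9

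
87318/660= 1323/10 = 132.30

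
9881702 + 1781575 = 11663277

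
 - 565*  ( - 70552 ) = 39861880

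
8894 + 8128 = 17022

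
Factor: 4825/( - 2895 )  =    -  5/3 =- 3^(-1)*5^1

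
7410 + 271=7681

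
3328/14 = 1664/7 = 237.71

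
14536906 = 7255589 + 7281317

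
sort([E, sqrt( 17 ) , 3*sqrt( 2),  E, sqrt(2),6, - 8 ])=[  -  8,sqrt(2 ),E, E,  sqrt( 17), 3*sqrt(2 ),6 ] 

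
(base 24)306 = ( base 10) 1734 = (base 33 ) 1JI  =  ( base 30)1ro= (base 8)3306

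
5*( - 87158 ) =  - 435790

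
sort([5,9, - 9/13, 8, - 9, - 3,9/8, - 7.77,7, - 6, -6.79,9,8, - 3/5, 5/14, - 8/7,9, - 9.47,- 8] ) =[ - 9.47, - 9, - 8,-7.77, - 6.79, - 6, - 3, - 8/7,-9/13, - 3/5,5/14,9/8, 5,7,8, 8,9,9,9] 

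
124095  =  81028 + 43067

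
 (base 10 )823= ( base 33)ov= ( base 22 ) 1f9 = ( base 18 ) 29D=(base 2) 1100110111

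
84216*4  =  336864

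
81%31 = 19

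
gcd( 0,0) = 0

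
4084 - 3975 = 109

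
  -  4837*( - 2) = 9674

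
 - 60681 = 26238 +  - 86919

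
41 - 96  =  -55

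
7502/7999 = 7502/7999=0.94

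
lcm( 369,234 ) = 9594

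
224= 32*7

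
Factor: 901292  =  2^2 * 7^1*32189^1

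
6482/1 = 6482 = 6482.00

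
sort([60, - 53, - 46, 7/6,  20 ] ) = [ - 53 , - 46, 7/6, 20, 60]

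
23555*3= 70665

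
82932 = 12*6911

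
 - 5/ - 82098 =5/82098 = 0.00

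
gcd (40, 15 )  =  5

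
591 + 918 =1509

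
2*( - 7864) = -15728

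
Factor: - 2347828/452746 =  - 167702/32339= -2^1*71^1*73^( - 1)*443^( - 1 )*1181^1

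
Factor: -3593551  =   - 13^1*31^1*37^1*241^1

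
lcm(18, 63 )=126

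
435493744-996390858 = - 560897114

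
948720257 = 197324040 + 751396217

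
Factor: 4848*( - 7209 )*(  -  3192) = 2^7*3^6*7^1*19^1*89^1*101^1   =  111557948544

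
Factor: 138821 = 138821^1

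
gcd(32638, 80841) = 1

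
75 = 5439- 5364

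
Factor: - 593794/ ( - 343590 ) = 3^ (-1 )*5^ ( - 1)*13^( - 1)*337^1 = 337/195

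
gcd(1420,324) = 4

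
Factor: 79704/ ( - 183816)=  - 3^2* 23^ ( - 1)*37^( - 1)*41^1 = - 369/851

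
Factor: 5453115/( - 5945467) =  - 3^1*5^1*  11^ (-1)*89^( - 1)*6073^( - 1) * 363541^1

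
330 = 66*5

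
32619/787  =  41 + 352/787 = 41.45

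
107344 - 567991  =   - 460647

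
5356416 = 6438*832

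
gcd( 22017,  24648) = 3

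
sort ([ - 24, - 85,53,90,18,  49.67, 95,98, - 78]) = [-85,-78, - 24, 18,49.67,53, 90,  95, 98] 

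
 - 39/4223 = -39/4223 = - 0.01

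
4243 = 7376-3133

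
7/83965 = 1/11995 = 0.00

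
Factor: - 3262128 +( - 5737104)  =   - 2^6*3^1*11^1*4261^1  =  -  8999232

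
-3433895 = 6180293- 9614188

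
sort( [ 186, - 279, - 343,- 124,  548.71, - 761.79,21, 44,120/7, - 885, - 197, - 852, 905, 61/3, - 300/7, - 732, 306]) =[ - 885, - 852, - 761.79, - 732, - 343, - 279, - 197 ,-124, - 300/7,  120/7, 61/3 , 21,44 , 186, 306 , 548.71, 905]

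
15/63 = 5/21 = 0.24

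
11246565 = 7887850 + 3358715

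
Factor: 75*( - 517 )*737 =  - 3^1*5^2*11^2* 47^1*67^1 = -  28577175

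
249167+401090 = 650257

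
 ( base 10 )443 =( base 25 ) hi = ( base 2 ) 110111011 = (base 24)IB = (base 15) 1E8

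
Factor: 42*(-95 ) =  - 3990 = - 2^1*3^1 * 5^1*7^1 * 19^1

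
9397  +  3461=12858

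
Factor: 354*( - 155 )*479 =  - 2^1*3^1*5^1*31^1*59^1*479^1=- 26282730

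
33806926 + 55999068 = 89805994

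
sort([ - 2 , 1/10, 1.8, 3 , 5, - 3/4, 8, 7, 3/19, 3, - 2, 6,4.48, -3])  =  [-3,-2, - 2, - 3/4,1/10, 3/19,1.8,3, 3,4.48,5,6, 7,8] 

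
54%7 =5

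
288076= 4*72019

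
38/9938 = 19/4969  =  0.00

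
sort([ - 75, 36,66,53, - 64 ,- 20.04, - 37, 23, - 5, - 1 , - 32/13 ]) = [ - 75, - 64, - 37,  -  20.04, - 5 , - 32/13,-1 , 23,  36,53, 66 ]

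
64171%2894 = 503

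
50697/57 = 16899/19 = 889.42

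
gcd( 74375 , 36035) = 5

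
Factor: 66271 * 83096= 5506855016 = 2^3*13^1 * 17^1*47^1*66271^1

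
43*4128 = 177504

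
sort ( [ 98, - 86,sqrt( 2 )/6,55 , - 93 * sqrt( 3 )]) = [-93*sqrt( 3 ), - 86,sqrt( 2 )/6,55,98]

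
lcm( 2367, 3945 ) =11835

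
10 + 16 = 26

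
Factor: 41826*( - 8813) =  - 2^1 * 3^1*7^1*1259^1*6971^1 = - 368612538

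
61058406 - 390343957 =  - 329285551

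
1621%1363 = 258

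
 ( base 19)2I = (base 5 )211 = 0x38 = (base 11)51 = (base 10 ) 56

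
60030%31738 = 28292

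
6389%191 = 86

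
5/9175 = 1/1835= 0.00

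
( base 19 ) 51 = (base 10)96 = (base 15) 66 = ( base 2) 1100000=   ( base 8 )140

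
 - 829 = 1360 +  - 2189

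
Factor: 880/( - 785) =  -2^4*11^1*157^(-1 )   =  -176/157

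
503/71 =503/71  =  7.08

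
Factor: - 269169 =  - 3^1*23^1*47^1*83^1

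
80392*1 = 80392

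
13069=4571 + 8498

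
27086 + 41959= 69045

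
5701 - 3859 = 1842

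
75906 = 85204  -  9298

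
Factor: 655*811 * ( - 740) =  - 2^2*5^2 * 37^1*131^1*811^1 = - 393091700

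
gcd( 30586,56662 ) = 82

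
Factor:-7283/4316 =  - 2^( - 2 )*13^( - 1)*83^( - 1) * 7283^1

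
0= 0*25728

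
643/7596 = 643/7596= 0.08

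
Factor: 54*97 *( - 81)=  - 424278 = - 2^1 * 3^7*97^1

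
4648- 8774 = -4126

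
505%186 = 133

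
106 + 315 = 421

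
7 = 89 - 82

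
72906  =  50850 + 22056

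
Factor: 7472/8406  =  2^3*3^( - 2) = 8/9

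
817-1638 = -821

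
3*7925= 23775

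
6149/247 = 24 + 17/19 = 24.89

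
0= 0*22078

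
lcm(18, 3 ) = 18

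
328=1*328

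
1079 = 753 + 326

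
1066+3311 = 4377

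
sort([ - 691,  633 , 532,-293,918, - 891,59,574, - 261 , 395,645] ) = [ - 891, - 691, - 293,-261,59, 395,  532, 574, 633,645,918 ] 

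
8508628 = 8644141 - 135513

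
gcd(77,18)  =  1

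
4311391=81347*53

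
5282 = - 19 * ( - 278 ) 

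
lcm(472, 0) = 0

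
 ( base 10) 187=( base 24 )7j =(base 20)97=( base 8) 273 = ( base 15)c7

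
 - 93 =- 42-51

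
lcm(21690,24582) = 368730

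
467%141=44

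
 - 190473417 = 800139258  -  990612675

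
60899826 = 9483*6422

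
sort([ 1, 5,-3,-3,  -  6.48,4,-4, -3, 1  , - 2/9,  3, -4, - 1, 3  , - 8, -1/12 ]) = [ - 8 ,- 6.48, - 4,-4,-3,-3,-3, - 1, - 2/9,-1/12, 1,1,3, 3,4, 5]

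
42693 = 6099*7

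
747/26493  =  249/8831  =  0.03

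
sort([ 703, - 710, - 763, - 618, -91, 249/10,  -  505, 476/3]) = [ - 763, - 710, - 618, - 505, - 91 , 249/10,476/3,703 ] 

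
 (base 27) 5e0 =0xfb7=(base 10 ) 4023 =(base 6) 30343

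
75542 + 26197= 101739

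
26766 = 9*2974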